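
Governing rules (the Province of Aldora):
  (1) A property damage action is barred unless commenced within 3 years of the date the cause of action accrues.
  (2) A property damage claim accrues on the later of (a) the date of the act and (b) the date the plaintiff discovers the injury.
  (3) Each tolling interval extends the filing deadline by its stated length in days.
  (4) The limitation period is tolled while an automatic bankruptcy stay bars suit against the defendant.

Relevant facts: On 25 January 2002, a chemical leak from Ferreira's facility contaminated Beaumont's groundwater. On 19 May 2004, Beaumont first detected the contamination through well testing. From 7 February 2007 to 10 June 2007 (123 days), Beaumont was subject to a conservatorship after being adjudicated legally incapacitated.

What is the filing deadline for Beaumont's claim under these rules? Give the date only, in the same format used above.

Taking the later of the act (25 January 2002) and discovery (19 May 2004), the claim accrued on 19 May 2004.
Adding the 3 years base period to 19 May 2004 gives a deadline of 19 May 2007, before any tolling.
Although the plaintiff's incapacity ran from 7 February 2007 to 10 June 2007, the stated rules do not make that a tolling event, so it is disregarded.

19 May 2007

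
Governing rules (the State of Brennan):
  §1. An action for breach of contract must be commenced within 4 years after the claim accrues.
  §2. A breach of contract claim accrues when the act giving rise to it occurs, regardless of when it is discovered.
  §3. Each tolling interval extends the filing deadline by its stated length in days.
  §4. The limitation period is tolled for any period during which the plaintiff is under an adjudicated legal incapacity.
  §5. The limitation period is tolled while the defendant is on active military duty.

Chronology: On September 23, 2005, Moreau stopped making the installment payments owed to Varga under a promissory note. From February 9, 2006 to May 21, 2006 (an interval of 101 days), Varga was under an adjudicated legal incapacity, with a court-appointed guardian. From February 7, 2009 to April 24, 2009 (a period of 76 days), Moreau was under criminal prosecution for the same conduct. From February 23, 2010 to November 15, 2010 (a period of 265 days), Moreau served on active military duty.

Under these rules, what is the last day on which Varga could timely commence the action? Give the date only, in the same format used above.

January 2, 2010

The claim accrued on September 23, 2005, the date of the act.
4 years from September 23, 2005 is September 23, 2009.
The plaintiff's legal incapacity from February 9, 2006 to May 21, 2006 tolled the period for 101 days, extending the deadline to January 2, 2010.
The defendant's active military service starting February 23, 2010 came too late — the period had run on January 2, 2010 — and so does not extend the deadline.
No stated provision tolls the period for a criminal prosecution, so the interval from February 7, 2009 to April 24, 2009 has no effect on the deadline.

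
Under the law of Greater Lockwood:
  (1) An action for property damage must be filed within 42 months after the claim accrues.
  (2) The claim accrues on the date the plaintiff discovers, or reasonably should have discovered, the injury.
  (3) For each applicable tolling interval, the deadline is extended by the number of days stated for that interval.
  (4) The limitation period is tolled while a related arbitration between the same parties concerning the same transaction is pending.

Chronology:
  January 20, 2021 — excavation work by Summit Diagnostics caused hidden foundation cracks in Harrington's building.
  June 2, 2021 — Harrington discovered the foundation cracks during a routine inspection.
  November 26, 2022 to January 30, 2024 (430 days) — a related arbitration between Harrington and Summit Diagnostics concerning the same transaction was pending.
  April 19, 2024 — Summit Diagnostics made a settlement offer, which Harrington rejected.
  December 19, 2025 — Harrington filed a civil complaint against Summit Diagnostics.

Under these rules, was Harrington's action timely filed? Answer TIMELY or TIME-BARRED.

TIMELY

The claim did not accrue until Harrington discovered the injury on June 2, 2021; the January 20, 2021 act date does not start the clock under the stated rule.
Adding the 42 months base period to June 2, 2021 gives a deadline of December 2, 2024, before any tolling.
Because the pending related arbitration ran from November 26, 2022 to January 30, 2024, the deadline is extended by 430 days to February 5, 2026.
Nothing else in the chronology tolls or restarts the period.
Harrington filed on December 19, 2025, before the February 5, 2026 deadline, so the action is timely.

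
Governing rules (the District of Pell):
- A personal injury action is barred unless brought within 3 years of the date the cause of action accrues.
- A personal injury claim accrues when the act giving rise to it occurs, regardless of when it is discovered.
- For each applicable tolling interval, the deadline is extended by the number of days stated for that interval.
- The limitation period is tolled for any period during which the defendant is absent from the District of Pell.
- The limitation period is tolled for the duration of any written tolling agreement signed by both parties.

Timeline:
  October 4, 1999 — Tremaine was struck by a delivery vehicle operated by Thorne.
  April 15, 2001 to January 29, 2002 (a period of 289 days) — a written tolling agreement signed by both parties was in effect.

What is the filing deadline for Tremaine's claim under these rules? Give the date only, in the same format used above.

July 20, 2003

The cause of action accrued on October 4, 1999, the date of the act.
Adding the 3 years base period to October 4, 1999 gives a deadline of October 4, 2002, before any tolling.
The period was tolled for 289 days by the written tolling agreement (April 15, 2001 to January 29, 2002), pushing the deadline to July 20, 2003.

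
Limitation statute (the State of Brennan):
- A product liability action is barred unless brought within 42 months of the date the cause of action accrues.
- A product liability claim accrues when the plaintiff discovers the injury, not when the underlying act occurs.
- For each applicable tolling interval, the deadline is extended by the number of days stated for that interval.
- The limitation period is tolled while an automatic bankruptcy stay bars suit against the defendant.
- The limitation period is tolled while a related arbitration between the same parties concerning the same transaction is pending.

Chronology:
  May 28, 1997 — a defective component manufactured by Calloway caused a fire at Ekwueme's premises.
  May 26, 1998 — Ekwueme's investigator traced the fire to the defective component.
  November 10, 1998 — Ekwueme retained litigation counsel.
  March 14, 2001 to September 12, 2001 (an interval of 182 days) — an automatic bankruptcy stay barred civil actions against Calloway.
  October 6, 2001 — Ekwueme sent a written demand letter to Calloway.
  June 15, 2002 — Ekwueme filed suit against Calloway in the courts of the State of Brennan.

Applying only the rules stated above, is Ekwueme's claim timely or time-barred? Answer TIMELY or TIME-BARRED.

TIME-BARRED

Under the discovery rule, the claim accrued on May 26, 1998, when Ekwueme discovered the injury — not on the May 28, 1997 date of the underlying act.
Adding the 42 months base period to May 26, 1998 gives a deadline of November 26, 2001, before any tolling.
The automatic bankruptcy stay from March 14, 2001 to September 12, 2001 tolled the period for 182 days, extending the deadline to May 27, 2002.
None of the other events listed affects the running of the period under the stated rules.
The June 15, 2002 filing falls after the May 27, 2002 deadline; the claim is time-barred.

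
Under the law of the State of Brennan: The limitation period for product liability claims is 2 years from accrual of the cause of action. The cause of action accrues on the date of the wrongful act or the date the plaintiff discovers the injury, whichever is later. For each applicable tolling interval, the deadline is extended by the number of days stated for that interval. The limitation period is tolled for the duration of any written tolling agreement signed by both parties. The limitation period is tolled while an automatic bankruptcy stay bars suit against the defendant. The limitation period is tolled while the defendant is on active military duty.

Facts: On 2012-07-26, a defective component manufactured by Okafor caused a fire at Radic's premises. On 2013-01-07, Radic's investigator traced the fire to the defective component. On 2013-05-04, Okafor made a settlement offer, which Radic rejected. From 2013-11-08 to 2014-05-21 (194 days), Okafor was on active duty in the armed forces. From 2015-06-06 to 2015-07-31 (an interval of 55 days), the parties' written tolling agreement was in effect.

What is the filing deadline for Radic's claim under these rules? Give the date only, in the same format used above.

2015-09-13

The claim accrued on 2013-01-07 — the later of the 2012-07-26 act and the 2013-01-07 discovery.
2 years from 2013-01-07 is 2015-01-07.
The period was tolled for 194 days by the defendant's active military service (2013-11-08 to 2014-05-21), pushing the deadline to 2015-07-20.
The period was tolled for 55 days by the written tolling agreement (2015-06-06 to 2015-07-31), pushing the deadline to 2015-09-13.
Nothing else in the chronology tolls or restarts the period.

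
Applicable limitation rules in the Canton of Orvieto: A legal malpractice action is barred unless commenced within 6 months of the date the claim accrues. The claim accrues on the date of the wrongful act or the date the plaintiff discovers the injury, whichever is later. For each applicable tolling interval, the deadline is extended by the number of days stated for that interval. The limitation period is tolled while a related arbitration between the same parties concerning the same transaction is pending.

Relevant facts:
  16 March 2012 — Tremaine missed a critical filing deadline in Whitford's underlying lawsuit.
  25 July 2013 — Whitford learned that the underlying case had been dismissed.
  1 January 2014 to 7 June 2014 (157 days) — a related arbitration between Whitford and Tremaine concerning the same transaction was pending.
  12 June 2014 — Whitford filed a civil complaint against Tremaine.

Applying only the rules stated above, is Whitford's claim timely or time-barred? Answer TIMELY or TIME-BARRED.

TIMELY

The claim accrued on 25 July 2013 — the later of the 16 March 2012 act and the 25 July 2013 discovery.
Adding the 6 months base period to 25 July 2013 gives a deadline of 25 January 2014, before any tolling.
The pending related arbitration from 1 January 2014 to 7 June 2014 tolled the period for 157 days, extending the deadline to 1 July 2014.
The 12 June 2014 filing precedes the 1 July 2014 deadline; the claim is timely.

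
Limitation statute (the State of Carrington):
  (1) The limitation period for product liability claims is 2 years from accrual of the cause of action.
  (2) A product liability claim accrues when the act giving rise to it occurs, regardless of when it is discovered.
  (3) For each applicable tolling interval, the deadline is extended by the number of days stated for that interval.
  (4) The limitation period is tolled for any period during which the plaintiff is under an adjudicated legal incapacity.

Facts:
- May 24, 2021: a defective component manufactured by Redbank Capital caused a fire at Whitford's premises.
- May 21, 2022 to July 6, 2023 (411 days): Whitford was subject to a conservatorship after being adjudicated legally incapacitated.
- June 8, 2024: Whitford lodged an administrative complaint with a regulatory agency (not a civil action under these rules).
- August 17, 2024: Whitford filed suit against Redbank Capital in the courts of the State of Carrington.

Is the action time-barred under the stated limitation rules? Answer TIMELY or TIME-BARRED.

TIME-BARRED

The cause of action accrued on May 24, 2021, the date of the act.
2 years from May 24, 2021 is May 24, 2023.
The period was tolled for 411 days by the plaintiff's legal incapacity (May 21, 2022 to July 6, 2023), pushing the deadline to July 8, 2024.
The other events in the timeline have no effect on the limitation period under the stated rules.
Filing on August 17, 2024 missed the July 8, 2024 deadline — the action is time-barred.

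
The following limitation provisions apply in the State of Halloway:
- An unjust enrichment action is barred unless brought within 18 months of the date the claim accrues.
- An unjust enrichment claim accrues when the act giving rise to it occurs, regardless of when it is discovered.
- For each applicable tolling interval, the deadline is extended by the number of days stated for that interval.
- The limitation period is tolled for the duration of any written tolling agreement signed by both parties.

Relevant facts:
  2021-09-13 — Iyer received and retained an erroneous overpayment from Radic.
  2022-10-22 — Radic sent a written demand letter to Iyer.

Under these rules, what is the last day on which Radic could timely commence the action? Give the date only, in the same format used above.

2023-03-13

The claim accrued on 2021-09-13, when the wrongful act occurred.
The untolled deadline — 18 months after 2021-09-13 — is 2023-03-13.
The other events in the timeline have no effect on the limitation period under the stated rules.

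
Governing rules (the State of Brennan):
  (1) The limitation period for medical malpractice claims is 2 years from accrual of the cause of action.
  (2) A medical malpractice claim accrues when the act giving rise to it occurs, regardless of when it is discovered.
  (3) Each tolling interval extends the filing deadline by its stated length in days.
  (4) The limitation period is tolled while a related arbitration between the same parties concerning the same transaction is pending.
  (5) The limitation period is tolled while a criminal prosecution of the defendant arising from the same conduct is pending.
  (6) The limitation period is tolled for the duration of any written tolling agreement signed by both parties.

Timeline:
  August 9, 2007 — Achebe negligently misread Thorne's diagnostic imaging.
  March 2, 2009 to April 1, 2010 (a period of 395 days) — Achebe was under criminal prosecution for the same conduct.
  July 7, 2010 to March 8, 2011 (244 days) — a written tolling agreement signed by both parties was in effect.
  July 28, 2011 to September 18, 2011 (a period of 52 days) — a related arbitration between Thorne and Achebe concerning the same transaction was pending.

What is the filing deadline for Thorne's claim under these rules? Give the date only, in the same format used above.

May 10, 2011

The cause of action accrued on August 9, 2007, the date of the act.
Adding the 2 years base period to August 9, 2007 gives a deadline of August 9, 2009, before any tolling.
The pending criminal prosecution from March 2, 2009 to April 1, 2010 tolled the period for 395 days, extending the deadline to September 8, 2010.
The period was tolled for 244 days by the written tolling agreement (July 7, 2010 to March 8, 2011), pushing the deadline to May 10, 2011.
The pending related arbitration starting July 28, 2011 came too late — the period had run on May 10, 2011 — and so does not extend the deadline.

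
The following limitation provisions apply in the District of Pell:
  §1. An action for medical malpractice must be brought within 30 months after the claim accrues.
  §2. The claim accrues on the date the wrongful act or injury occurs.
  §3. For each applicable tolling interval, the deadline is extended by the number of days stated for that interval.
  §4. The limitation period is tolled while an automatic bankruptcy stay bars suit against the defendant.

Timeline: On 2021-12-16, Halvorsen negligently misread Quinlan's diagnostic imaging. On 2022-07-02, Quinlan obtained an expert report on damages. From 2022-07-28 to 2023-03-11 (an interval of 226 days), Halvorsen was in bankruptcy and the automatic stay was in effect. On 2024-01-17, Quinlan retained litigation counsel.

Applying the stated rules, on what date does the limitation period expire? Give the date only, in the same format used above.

The claim accrued on 2021-12-16, the date of the act.
Adding the 30 months base period to 2021-12-16 gives a deadline of 2024-06-16, before any tolling.
Because the automatic bankruptcy stay ran from 2022-07-28 to 2023-03-11, the deadline is extended by 226 days to 2025-01-28.
Nothing else in the chronology tolls or restarts the period.

2025-01-28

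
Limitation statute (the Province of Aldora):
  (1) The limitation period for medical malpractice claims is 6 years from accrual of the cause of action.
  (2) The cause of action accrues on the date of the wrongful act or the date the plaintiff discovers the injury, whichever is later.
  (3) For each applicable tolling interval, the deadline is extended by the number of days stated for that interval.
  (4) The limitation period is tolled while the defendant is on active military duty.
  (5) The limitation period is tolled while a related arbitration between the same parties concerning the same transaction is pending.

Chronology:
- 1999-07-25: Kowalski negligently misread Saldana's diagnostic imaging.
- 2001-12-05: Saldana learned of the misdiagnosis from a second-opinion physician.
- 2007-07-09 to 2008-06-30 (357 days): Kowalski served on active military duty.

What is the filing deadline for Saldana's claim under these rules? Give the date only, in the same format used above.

Because discovery on 2001-12-05 post-dates the 1999-07-25 act, accrual under the later-of rule falls on 2001-12-05.
6 years from 2001-12-05 is 2007-12-05.
Because the defendant's active military service ran from 2007-07-09 to 2008-06-30, the deadline is extended by 357 days to 2008-11-26.

2008-11-26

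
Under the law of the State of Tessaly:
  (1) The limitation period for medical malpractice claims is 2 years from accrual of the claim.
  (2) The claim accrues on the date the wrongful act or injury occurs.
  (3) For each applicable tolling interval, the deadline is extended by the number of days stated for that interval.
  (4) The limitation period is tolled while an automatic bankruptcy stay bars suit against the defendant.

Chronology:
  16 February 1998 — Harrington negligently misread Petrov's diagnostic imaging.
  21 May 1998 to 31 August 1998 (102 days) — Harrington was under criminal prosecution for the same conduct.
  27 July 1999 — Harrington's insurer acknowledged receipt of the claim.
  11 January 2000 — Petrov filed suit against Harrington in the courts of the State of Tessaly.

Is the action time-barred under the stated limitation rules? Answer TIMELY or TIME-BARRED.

TIMELY

The limitation period began to run on 16 February 1998.
The untolled deadline — 2 years after 16 February 1998 — is 16 February 2000.
No stated provision tolls the period for a criminal prosecution, so the interval from 21 May 1998 to 31 August 1998 has no effect on the deadline.
None of the other events listed affects the running of the period under the stated rules.
Petrov filed on 11 January 2000, before the 16 February 2000 deadline, so the action is timely.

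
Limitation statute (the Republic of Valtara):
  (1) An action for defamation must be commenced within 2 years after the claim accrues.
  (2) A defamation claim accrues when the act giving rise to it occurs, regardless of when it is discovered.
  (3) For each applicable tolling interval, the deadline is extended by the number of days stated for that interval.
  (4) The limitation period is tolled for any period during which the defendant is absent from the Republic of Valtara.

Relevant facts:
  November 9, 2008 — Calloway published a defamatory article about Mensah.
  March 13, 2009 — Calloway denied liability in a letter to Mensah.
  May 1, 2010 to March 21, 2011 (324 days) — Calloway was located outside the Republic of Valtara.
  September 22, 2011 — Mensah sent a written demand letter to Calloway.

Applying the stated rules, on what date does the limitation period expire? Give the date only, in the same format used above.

The limitation period began to run on November 9, 2008.
Adding the 2 years base period to November 9, 2008 gives a deadline of November 9, 2010, before any tolling.
Because the defendant's absence from the jurisdiction ran from May 1, 2010 to March 21, 2011, the deadline is extended by 324 days to September 29, 2011.
The other events in the timeline have no effect on the limitation period under the stated rules.

September 29, 2011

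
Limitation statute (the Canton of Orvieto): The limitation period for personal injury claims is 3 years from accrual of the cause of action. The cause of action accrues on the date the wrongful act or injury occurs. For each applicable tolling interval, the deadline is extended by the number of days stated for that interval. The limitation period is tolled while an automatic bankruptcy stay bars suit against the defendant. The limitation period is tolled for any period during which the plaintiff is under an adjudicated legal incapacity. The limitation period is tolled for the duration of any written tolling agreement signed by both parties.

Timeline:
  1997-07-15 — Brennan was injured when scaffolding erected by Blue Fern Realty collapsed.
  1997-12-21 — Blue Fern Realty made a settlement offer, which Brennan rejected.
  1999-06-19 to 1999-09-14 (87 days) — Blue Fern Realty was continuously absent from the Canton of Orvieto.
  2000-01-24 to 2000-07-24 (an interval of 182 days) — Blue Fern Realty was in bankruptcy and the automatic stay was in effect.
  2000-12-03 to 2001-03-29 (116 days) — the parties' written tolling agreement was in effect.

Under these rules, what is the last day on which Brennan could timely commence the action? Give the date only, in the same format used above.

The limitation period began to run on 1997-07-15.
The untolled deadline — 3 years after 1997-07-15 — is 2000-07-15.
The automatic bankruptcy stay from 2000-01-24 to 2000-07-24 tolled the period for 182 days, extending the deadline to 2001-01-13.
Because the written tolling agreement ran from 2000-12-03 to 2001-03-29, the deadline is extended by 116 days to 2001-05-09.
No stated provision tolls the period for the defendant's absence, so the interval from 1999-06-19 to 1999-09-14 has no effect on the deadline.
Nothing else in the chronology tolls or restarts the period.

2001-05-09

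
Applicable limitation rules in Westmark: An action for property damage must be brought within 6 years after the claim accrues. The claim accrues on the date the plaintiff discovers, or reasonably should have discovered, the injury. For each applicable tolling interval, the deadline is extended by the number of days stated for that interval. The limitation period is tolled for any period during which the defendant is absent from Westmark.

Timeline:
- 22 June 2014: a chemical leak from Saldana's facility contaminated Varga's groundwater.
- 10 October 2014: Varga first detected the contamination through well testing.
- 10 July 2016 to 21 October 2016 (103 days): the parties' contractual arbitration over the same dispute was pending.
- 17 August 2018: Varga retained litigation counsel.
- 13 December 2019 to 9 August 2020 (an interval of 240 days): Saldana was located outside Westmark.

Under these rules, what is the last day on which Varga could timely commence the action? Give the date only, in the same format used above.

Under the discovery rule, the claim accrued on 10 October 2014, when Varga discovered the injury — not on the 22 June 2014 date of the underlying act.
The untolled deadline — 6 years after 10 October 2014 — is 10 October 2020.
The defendant's absence from the jurisdiction from 13 December 2019 to 9 August 2020 tolled the period for 240 days, extending the deadline to 7 June 2021.
The pending related arbitration from 10 July 2016 to 21 October 2016 does not toll the period, because no stated rule makes a pending arbitration a tolling event.
The other events in the timeline have no effect on the limitation period under the stated rules.

7 June 2021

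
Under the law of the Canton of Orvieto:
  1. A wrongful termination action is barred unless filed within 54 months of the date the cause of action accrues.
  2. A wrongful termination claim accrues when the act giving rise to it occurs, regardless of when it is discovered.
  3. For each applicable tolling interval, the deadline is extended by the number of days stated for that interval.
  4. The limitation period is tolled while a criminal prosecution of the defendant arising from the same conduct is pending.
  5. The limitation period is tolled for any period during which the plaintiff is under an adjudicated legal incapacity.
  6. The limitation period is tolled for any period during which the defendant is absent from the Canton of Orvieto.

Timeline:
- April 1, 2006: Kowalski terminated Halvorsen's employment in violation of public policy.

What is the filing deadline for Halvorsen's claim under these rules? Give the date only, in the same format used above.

The cause of action accrued on April 1, 2006, the date of the act.
54 months from April 1, 2006 is October 1, 2010.

October 1, 2010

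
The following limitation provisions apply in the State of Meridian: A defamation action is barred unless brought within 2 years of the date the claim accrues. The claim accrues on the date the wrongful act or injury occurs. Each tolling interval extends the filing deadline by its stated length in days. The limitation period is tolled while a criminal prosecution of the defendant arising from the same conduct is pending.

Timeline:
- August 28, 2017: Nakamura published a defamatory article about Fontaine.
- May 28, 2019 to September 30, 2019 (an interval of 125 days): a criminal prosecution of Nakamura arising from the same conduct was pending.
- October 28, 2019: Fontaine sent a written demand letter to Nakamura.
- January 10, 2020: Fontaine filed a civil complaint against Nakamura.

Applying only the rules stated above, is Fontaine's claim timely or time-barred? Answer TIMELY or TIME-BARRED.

The claim accrued on August 28, 2017, when the wrongful act occurred.
2 years from August 28, 2017 is August 28, 2019.
The period was tolled for 125 days by the pending criminal prosecution (May 28, 2019 to September 30, 2019), pushing the deadline to December 31, 2019.
Nothing else in the chronology tolls or restarts the period.
Fontaine filed on January 10, 2020, after the December 31, 2019 deadline, so the action is time-barred.

TIME-BARRED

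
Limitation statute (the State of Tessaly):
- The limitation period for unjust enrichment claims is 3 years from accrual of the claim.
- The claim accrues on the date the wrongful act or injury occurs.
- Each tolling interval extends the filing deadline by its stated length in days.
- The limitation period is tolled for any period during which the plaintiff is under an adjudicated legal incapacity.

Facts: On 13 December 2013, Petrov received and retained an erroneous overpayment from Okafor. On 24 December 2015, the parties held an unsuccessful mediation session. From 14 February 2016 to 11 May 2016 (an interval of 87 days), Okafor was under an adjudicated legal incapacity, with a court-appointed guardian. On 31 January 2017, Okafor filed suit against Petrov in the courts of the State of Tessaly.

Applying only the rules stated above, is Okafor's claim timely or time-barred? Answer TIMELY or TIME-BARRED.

TIMELY

The claim accrued on 13 December 2013, when the wrongful act occurred.
Adding the 3 years base period to 13 December 2013 gives a deadline of 13 December 2016, before any tolling.
The period was tolled for 87 days by the plaintiff's legal incapacity (14 February 2016 to 11 May 2016), pushing the deadline to 10 March 2017.
The other events in the timeline have no effect on the limitation period under the stated rules.
Okafor filed on 31 January 2017, before the 10 March 2017 deadline, so the action is timely.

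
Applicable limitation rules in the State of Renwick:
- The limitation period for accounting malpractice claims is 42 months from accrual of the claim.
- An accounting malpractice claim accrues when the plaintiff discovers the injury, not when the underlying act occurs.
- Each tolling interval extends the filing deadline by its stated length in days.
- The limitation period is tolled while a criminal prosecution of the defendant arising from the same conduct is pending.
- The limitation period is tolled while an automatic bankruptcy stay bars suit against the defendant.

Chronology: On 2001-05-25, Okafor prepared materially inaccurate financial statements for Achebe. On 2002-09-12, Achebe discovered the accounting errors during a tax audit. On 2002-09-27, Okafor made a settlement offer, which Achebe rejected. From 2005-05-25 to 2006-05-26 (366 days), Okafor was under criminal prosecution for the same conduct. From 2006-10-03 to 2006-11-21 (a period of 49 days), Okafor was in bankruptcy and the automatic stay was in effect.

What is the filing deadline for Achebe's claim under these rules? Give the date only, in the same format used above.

The claim did not accrue until Achebe discovered the injury on 2002-09-12; the 2001-05-25 act date does not start the clock under the stated rule.
42 months from 2002-09-12 is 2006-03-12.
The period was tolled for 366 days by the pending criminal prosecution (2005-05-25 to 2006-05-26), pushing the deadline to 2007-03-13.
The automatic bankruptcy stay from 2006-10-03 to 2006-11-21 tolled the period for 49 days, extending the deadline to 2007-05-01.
None of the other events listed affects the running of the period under the stated rules.

2007-05-01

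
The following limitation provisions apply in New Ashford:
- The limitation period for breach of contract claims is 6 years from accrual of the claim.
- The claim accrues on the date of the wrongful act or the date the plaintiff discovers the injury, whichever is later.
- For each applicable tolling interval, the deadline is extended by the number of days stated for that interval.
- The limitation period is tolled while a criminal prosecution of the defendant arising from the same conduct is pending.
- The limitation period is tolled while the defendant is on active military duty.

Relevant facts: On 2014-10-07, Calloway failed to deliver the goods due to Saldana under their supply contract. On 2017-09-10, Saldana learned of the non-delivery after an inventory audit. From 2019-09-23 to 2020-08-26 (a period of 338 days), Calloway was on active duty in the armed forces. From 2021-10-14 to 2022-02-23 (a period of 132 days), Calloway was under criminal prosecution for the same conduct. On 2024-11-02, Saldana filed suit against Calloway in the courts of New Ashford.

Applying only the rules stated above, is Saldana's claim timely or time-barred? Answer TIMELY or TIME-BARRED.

Taking the later of the act (2014-10-07) and discovery (2017-09-10), the claim accrued on 2017-09-10.
6 years from 2017-09-10 is 2023-09-10.
The period was tolled for 338 days by the defendant's active military service (2019-09-23 to 2020-08-26), pushing the deadline to 2024-08-13.
The period was tolled for 132 days by the pending criminal prosecution (2021-10-14 to 2022-02-23), pushing the deadline to 2024-12-23.
Filing on 2024-11-02 beat the 2024-12-23 deadline — the action is timely.

TIMELY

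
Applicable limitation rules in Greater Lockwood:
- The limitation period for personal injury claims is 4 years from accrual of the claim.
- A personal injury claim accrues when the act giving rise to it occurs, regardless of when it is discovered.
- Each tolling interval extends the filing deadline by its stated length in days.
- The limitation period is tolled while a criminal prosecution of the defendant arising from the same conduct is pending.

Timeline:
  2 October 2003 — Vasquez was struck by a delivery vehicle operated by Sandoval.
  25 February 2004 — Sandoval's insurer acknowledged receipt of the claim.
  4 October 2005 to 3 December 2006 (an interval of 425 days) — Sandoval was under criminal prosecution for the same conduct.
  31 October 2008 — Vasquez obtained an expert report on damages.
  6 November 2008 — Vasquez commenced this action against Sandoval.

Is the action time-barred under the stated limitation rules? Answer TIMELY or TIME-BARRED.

The claim accrued on 2 October 2003, the date of the act.
Adding the 4 years base period to 2 October 2003 gives a deadline of 2 October 2007, before any tolling.
The pending criminal prosecution from 4 October 2005 to 3 December 2006 tolled the period for 425 days, extending the deadline to 30 November 2008.
None of the other events listed affects the running of the period under the stated rules.
Vasquez filed on 6 November 2008, before the 30 November 2008 deadline, so the action is timely.

TIMELY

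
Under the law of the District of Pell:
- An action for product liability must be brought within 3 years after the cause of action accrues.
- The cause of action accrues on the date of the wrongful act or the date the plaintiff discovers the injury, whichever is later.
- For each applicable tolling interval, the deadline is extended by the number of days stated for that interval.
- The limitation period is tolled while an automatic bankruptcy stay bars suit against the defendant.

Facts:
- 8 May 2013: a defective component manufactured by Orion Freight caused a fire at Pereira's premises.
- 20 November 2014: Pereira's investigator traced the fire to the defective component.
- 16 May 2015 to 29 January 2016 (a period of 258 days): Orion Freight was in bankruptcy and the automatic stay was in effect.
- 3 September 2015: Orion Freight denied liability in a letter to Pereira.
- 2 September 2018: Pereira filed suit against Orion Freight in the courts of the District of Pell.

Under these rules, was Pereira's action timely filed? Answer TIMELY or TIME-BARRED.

Taking the later of the act (8 May 2013) and discovery (20 November 2014), the claim accrued on 20 November 2014.
The untolled deadline — 3 years after 20 November 2014 — is 20 November 2017.
Because the automatic bankruptcy stay ran from 16 May 2015 to 29 January 2016, the deadline is extended by 258 days to 5 August 2018.
Nothing else in the chronology tolls or restarts the period.
The 2 September 2018 filing falls after the 5 August 2018 deadline; the claim is time-barred.

TIME-BARRED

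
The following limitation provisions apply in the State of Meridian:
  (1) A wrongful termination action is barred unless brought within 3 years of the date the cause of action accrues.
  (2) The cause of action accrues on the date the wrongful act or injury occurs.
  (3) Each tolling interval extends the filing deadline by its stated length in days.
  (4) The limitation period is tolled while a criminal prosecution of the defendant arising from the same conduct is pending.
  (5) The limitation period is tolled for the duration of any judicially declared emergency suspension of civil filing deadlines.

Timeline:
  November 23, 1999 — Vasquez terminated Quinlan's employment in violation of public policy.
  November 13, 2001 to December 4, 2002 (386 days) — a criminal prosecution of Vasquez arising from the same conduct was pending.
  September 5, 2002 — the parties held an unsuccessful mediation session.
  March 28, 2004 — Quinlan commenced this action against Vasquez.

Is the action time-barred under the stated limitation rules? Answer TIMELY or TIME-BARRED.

TIME-BARRED

The limitation period began to run on November 23, 1999.
Adding the 3 years base period to November 23, 1999 gives a deadline of November 23, 2002, before any tolling.
The pending criminal prosecution from November 13, 2001 to December 4, 2002 tolled the period for 386 days, extending the deadline to December 14, 2003.
Nothing else in the chronology tolls or restarts the period.
The March 28, 2004 filing falls after the December 14, 2003 deadline; the claim is time-barred.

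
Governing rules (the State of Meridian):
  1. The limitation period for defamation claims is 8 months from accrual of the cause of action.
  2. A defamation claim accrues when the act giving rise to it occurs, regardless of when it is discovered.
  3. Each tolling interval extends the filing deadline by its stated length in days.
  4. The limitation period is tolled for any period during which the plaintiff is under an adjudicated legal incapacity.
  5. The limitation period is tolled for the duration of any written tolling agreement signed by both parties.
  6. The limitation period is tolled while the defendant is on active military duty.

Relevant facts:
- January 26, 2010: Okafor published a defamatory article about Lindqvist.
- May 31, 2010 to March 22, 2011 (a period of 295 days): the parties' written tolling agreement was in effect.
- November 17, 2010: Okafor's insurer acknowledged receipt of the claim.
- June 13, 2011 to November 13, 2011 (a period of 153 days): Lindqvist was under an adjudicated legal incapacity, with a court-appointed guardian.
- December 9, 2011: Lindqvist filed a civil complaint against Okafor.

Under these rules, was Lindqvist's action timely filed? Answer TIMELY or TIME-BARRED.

TIMELY

The claim accrued on January 26, 2010, when the wrongful act occurred.
8 months from January 26, 2010 is September 26, 2010.
The written tolling agreement from May 31, 2010 to March 22, 2011 tolled the period for 295 days, extending the deadline to July 18, 2011.
The period was tolled for 153 days by the plaintiff's legal incapacity (June 13, 2011 to November 13, 2011), pushing the deadline to December 18, 2011.
The other events in the timeline have no effect on the limitation period under the stated rules.
Filing on December 9, 2011 beat the December 18, 2011 deadline — the action is timely.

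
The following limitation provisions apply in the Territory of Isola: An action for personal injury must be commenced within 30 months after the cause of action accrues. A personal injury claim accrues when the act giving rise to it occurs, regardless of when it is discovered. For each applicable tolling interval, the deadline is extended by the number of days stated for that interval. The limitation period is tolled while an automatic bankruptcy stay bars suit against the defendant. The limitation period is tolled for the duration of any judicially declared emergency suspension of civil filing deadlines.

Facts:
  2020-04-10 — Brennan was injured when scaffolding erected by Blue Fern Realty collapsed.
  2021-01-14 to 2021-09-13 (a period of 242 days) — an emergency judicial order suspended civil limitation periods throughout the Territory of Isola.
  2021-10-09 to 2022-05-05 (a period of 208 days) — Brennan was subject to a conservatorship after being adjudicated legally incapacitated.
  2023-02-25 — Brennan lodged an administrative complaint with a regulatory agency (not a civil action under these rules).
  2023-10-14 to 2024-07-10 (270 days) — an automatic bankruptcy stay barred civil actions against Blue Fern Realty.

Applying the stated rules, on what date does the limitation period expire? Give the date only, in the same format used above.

The limitation period began to run on 2020-04-10.
Adding the 30 months base period to 2020-04-10 gives a deadline of 2022-10-10, before any tolling.
The period was tolled for 242 days by the emergency suspension of filing deadlines (2021-01-14 to 2021-09-13), pushing the deadline to 2023-06-09.
The automatic bankruptcy stay from 2023-10-14 to 2024-07-10 began after the period had already run on 2023-06-09, so it has no tolling effect.
No stated provision tolls the period for the plaintiff's incapacity, so the interval from 2021-10-09 to 2022-05-05 has no effect on the deadline.
The other events in the timeline have no effect on the limitation period under the stated rules.

2023-06-09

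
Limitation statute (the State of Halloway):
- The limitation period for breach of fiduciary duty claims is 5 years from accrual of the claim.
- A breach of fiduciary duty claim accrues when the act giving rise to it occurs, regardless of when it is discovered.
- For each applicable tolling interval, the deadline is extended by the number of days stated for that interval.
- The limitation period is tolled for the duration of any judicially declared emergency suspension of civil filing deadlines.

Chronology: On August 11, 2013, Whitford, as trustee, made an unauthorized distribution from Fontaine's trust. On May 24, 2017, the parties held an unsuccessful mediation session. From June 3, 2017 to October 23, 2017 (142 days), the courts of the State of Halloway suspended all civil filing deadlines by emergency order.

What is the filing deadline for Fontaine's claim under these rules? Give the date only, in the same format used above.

The claim accrued on August 11, 2013, when the wrongful act occurred.
5 years from August 11, 2013 is August 11, 2018.
Because the emergency suspension of filing deadlines ran from June 3, 2017 to October 23, 2017, the deadline is extended by 142 days to December 31, 2018.
Nothing else in the chronology tolls or restarts the period.

December 31, 2018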